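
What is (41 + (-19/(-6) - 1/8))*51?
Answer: 17969/8 ≈ 2246.1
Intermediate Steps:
(41 + (-19/(-6) - 1/8))*51 = (41 + (-19*(-⅙) - 1*⅛))*51 = (41 + (19/6 - ⅛))*51 = (41 + 73/24)*51 = (1057/24)*51 = 17969/8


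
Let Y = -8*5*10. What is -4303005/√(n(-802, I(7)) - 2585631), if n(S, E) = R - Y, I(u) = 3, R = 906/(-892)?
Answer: 4303005*I*√514244011634/1153013479 ≈ 2676.2*I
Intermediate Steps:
Y = -400 (Y = -40*10 = -400)
R = -453/446 (R = 906*(-1/892) = -453/446 ≈ -1.0157)
n(S, E) = 177947/446 (n(S, E) = -453/446 - 1*(-400) = -453/446 + 400 = 177947/446)
-4303005/√(n(-802, I(7)) - 2585631) = -4303005/√(177947/446 - 2585631) = -4303005*(-I*√514244011634/1153013479) = -(-4303005)*I*√514244011634/1153013479 = 4303005*I*√514244011634/1153013479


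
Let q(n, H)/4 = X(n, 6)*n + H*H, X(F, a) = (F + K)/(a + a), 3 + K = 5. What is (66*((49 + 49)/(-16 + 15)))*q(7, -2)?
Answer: -239316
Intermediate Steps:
K = 2 (K = -3 + 5 = 2)
X(F, a) = (2 + F)/(2*a) (X(F, a) = (F + 2)/(a + a) = (2 + F)/((2*a)) = (2 + F)*(1/(2*a)) = (2 + F)/(2*a))
q(n, H) = 4*H**2 + 4*n*(1/6 + n/12) (q(n, H) = 4*(((1/2)*(2 + n)/6)*n + H*H) = 4*(((1/2)*(1/6)*(2 + n))*n + H**2) = 4*((1/6 + n/12)*n + H**2) = 4*(n*(1/6 + n/12) + H**2) = 4*(H**2 + n*(1/6 + n/12)) = 4*H**2 + 4*n*(1/6 + n/12))
(66*((49 + 49)/(-16 + 15)))*q(7, -2) = (66*((49 + 49)/(-16 + 15)))*(4*(-2)**2 + (1/3)*7*(2 + 7)) = (66*(98/(-1)))*(4*4 + (1/3)*7*9) = (66*(98*(-1)))*(16 + 21) = (66*(-98))*37 = -6468*37 = -239316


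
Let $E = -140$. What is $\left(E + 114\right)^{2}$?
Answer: $676$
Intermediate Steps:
$\left(E + 114\right)^{2} = \left(-140 + 114\right)^{2} = \left(-26\right)^{2} = 676$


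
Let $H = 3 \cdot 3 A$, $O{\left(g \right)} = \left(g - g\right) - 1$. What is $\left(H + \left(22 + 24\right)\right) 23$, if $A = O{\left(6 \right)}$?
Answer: $851$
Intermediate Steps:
$O{\left(g \right)} = -1$ ($O{\left(g \right)} = 0 - 1 = -1$)
$A = -1$
$H = -9$ ($H = 3 \cdot 3 \left(-1\right) = 9 \left(-1\right) = -9$)
$\left(H + \left(22 + 24\right)\right) 23 = \left(-9 + \left(22 + 24\right)\right) 23 = \left(-9 + 46\right) 23 = 37 \cdot 23 = 851$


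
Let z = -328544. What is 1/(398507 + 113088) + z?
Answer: -168081467679/511595 ≈ -3.2854e+5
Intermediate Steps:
1/(398507 + 113088) + z = 1/(398507 + 113088) - 328544 = 1/511595 - 328544 = -168081467679/511595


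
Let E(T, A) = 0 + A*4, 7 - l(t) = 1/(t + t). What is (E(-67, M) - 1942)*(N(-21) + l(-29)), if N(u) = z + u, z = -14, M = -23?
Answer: 1650591/29 ≈ 56917.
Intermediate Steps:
l(t) = 7 - 1/(2*t) (l(t) = 7 - 1/(t + t) = 7 - 1/(2*t))
N(u) = -14 + u
E(T, A) = 4*A (E(T, A) = 0 + 4*A = 4*A)
(E(-67, M) - 1942)*(N(-21) + l(-29)) = (4*(-23) - 1942)*((-14 - 21) + (7 - 1/2/(-29))) = (-92 - 1942)*(-35 + (7 - 1/2*(-1/29))) = -2034*(-35 + (7 + 1/58)) = -2034*(-35 + 407/58) = -2034*(-1623/58) = 1650591/29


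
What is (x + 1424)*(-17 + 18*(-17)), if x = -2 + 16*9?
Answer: -505818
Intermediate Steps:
x = 142 (x = -2 + 144 = 142)
(x + 1424)*(-17 + 18*(-17)) = (142 + 1424)*(-17 + 18*(-17)) = 1566*(-17 - 306) = 1566*(-323) = -505818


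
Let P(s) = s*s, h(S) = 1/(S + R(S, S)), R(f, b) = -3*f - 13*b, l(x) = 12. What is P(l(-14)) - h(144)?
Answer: 311041/2160 ≈ 144.00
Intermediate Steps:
R(f, b) = -13*b - 3*f
h(S) = -1/(15*S) (h(S) = 1/(S + (-13*S - 3*S)) = 1/(S - 16*S) = 1/(-15*S) = -1/(15*S))
P(s) = s²
P(l(-14)) - h(144) = 12² - (-1)/(15*144) = 144 - (-1)/(15*144) = 144 - 1*(-1/2160) = 144 + 1/2160 = 311041/2160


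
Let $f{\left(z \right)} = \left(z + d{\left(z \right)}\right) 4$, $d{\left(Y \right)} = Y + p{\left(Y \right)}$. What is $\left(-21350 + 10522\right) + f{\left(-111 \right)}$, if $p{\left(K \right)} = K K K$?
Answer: $-5482240$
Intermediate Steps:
$p{\left(K \right)} = K^{3}$ ($p{\left(K \right)} = K^{2} K = K^{3}$)
$d{\left(Y \right)} = Y + Y^{3}$
$f{\left(z \right)} = 4 z^{3} + 8 z$ ($f{\left(z \right)} = \left(z + \left(z + z^{3}\right)\right) 4 = \left(z^{3} + 2 z\right) 4 = 4 z^{3} + 8 z$)
$\left(-21350 + 10522\right) + f{\left(-111 \right)} = \left(-21350 + 10522\right) + 4 \left(-111\right) \left(2 + \left(-111\right)^{2}\right) = -10828 + 4 \left(-111\right) \left(2 + 12321\right) = -10828 + 4 \left(-111\right) 12323 = -10828 - 5471412 = -5482240$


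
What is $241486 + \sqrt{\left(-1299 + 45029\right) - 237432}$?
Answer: $241486 + i \sqrt{193702} \approx 2.4149 \cdot 10^{5} + 440.12 i$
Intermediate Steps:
$241486 + \sqrt{\left(-1299 + 45029\right) - 237432} = 241486 + \sqrt{43730 - 237432} = 241486 + \sqrt{-193702} = 241486 + i \sqrt{193702}$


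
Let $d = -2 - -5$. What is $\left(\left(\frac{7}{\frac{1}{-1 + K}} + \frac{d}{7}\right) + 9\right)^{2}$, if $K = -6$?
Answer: $\frac{76729}{49} \approx 1565.9$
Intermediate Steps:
$d = 3$ ($d = -2 + 5 = 3$)
$\left(\left(\frac{7}{\frac{1}{-1 + K}} + \frac{d}{7}\right) + 9\right)^{2} = \left(\left(\frac{7}{\frac{1}{-1 - 6}} + \frac{3}{7}\right) + 9\right)^{2} = \left(\left(\frac{7}{\frac{1}{-7}} + 3 \cdot \frac{1}{7}\right) + 9\right)^{2} = \left(\left(\frac{7}{- \frac{1}{7}} + \frac{3}{7}\right) + 9\right)^{2} = \left(\left(7 \left(-7\right) + \frac{3}{7}\right) + 9\right)^{2} = \left(\left(-49 + \frac{3}{7}\right) + 9\right)^{2} = \left(- \frac{340}{7} + 9\right)^{2} = \left(- \frac{277}{7}\right)^{2} = \frac{76729}{49}$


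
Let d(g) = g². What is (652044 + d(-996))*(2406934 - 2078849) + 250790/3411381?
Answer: 1840069659149313890/3411381 ≈ 5.3939e+11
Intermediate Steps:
(652044 + d(-996))*(2406934 - 2078849) + 250790/3411381 = (652044 + (-996)²)*(2406934 - 2078849) + 250790/3411381 = (652044 + 992016)*328085 + 250790*(1/3411381) = 1644060*328085 + 250790/3411381 = 539391425100 + 250790/3411381 = 1840069659149313890/3411381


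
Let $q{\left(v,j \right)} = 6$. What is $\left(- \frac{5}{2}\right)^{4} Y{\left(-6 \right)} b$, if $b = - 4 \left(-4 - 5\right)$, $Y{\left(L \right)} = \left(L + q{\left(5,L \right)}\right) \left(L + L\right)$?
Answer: $0$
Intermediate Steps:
$Y{\left(L \right)} = 2 L \left(6 + L\right)$ ($Y{\left(L \right)} = \left(L + 6\right) \left(L + L\right) = \left(6 + L\right) 2 L = 2 L \left(6 + L\right)$)
$b = 36$ ($b = \left(-4\right) \left(-9\right) = 36$)
$\left(- \frac{5}{2}\right)^{4} Y{\left(-6 \right)} b = \left(- \frac{5}{2}\right)^{4} \cdot 2 \left(-6\right) \left(6 - 6\right) 36 = \left(\left(-5\right) \frac{1}{2}\right)^{4} \cdot 2 \left(-6\right) 0 \cdot 36 = \left(- \frac{5}{2}\right)^{4} \cdot 0 \cdot 36 = \frac{625}{16} \cdot 0 \cdot 36 = 0 \cdot 36 = 0$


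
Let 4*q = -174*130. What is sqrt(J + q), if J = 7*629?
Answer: 2*I*sqrt(313) ≈ 35.384*I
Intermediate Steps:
J = 4403
q = -5655 (q = (-174*130)/4 = (1/4)*(-22620) = -5655)
sqrt(J + q) = sqrt(4403 - 5655) = sqrt(-1252) = 2*I*sqrt(313)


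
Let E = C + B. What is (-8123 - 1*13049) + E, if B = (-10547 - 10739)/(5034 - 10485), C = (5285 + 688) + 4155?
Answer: -60179558/5451 ≈ -11040.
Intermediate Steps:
C = 10128 (C = 5973 + 4155 = 10128)
B = 21286/5451 (B = -21286/(-5451) = -21286*(-1/5451) = 21286/5451 ≈ 3.9050)
E = 55229014/5451 (E = 10128 + 21286/5451 = 55229014/5451 ≈ 10132.)
(-8123 - 1*13049) + E = (-8123 - 1*13049) + 55229014/5451 = (-8123 - 13049) + 55229014/5451 = -21172 + 55229014/5451 = -60179558/5451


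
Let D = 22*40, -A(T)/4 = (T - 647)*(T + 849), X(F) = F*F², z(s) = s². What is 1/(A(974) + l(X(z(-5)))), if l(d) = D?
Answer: -1/2383604 ≈ -4.1953e-7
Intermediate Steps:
X(F) = F³
A(T) = -4*(-647 + T)*(849 + T) (A(T) = -4*(T - 647)*(T + 849) = -4*(-647 + T)*(849 + T))
D = 880
l(d) = 880
1/(A(974) + l(X(z(-5)))) = 1/((2197212 - 808*974 - 4*974²) + 880) = 1/((2197212 - 786992 - 4*948676) + 880) = 1/((2197212 - 786992 - 3794704) + 880) = 1/(-2384484 + 880) = 1/(-2383604) = -1/2383604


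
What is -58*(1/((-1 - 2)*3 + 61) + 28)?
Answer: -42253/26 ≈ -1625.1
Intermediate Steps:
-58*(1/((-1 - 2)*3 + 61) + 28) = -58*(1/(-3*3 + 61) + 28) = -58*(1/(-9 + 61) + 28) = -58*(1/52 + 28) = -58*1457/52 = -42253/26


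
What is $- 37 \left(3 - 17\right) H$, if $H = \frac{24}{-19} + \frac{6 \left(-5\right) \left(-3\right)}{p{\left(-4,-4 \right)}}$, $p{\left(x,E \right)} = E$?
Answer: $- \frac{233877}{19} \approx -12309.0$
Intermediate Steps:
$H = - \frac{903}{38}$ ($H = \frac{24}{-19} + \frac{6 \left(-5\right) \left(-3\right)}{-4} = 24 \left(- \frac{1}{19}\right) + \left(-30\right) \left(-3\right) \left(- \frac{1}{4}\right) = - \frac{24}{19} + 90 \left(- \frac{1}{4}\right) = - \frac{24}{19} - \frac{45}{2} = - \frac{903}{38} \approx -23.763$)
$- 37 \left(3 - 17\right) H = - 37 \left(3 - 17\right) \left(- \frac{903}{38}\right) = \left(-37\right) \left(-14\right) \left(- \frac{903}{38}\right) = 518 \left(- \frac{903}{38}\right) = - \frac{233877}{19}$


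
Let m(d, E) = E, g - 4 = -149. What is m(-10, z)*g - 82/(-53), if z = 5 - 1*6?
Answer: 7767/53 ≈ 146.55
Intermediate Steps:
z = -1 (z = 5 - 6 = -1)
g = -145 (g = 4 - 149 = -145)
m(-10, z)*g - 82/(-53) = -1*(-145) - 82/(-53) = 145 - 82*(-1/53) = 145 + 82/53 = 7767/53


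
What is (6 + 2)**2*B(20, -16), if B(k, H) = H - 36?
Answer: -3328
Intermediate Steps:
B(k, H) = -36 + H
(6 + 2)**2*B(20, -16) = (6 + 2)**2*(-36 - 16) = 8**2*(-52) = 64*(-52) = -3328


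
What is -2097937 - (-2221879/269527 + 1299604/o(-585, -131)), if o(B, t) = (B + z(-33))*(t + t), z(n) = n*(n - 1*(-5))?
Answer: -25110824806859626/11969424543 ≈ -2.0979e+6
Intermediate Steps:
z(n) = n*(5 + n) (z(n) = n*(n + 5) = n*(5 + n))
o(B, t) = 2*t*(924 + B) (o(B, t) = (B - 33*(5 - 33))*(t + t) = (B - 33*(-28))*(2*t) = (B + 924)*(2*t) = (924 + B)*(2*t) = 2*t*(924 + B))
-2097937 - (-2221879/269527 + 1299604/o(-585, -131)) = -2097937 - (-2221879/269527 + 1299604/((2*(-131)*(924 - 585)))) = -2097937 - (-2221879*1/269527 + 1299604/((2*(-131)*339))) = -2097937 - (-2221879/269527 + 1299604/(-88818)) = -2097937 - (-2221879/269527 + 1299604*(-1/88818)) = -2097937 - (-2221879/269527 - 649802/44409) = -2097937 - 1*(-273810608165/11969424543) = -2097937 + 273810608165/11969424543 = -25110824806859626/11969424543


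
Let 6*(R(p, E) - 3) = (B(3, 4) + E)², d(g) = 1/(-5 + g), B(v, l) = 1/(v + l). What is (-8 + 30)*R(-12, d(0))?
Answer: 242594/3675 ≈ 66.012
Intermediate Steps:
B(v, l) = 1/(l + v)
R(p, E) = 3 + (⅐ + E)²/6 (R(p, E) = 3 + (1/(4 + 3) + E)²/6 = 3 + (1/7 + E)²/6 = 3 + (⅐ + E)²/6)
(-8 + 30)*R(-12, d(0)) = (-8 + 30)*(3 + (1 + 7/(-5 + 0))²/294) = 22*(3 + (1 + 7/(-5))²/294) = 22*(3 + (1 + 7*(-⅕))²/294) = 22*(3 + (1 - 7/5)²/294) = 22*(3 + (-⅖)²/294) = 22*(3 + (1/294)*(4/25)) = 22*(3 + 2/3675) = 22*(11027/3675) = 242594/3675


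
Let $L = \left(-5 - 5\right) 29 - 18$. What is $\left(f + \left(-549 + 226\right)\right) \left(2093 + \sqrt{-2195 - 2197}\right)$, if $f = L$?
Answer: $-1320683 - 3786 i \sqrt{122} \approx -1.3207 \cdot 10^{6} - 41818.0 i$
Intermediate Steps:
$L = -308$ ($L = \left(-10\right) 29 - 18 = -290 - 18 = -308$)
$f = -308$
$\left(f + \left(-549 + 226\right)\right) \left(2093 + \sqrt{-2195 - 2197}\right) = \left(-308 + \left(-549 + 226\right)\right) \left(2093 + \sqrt{-2195 - 2197}\right) = \left(-308 - 323\right) \left(2093 + \sqrt{-4392}\right) = - 631 \left(2093 + 6 i \sqrt{122}\right) = -1320683 - 3786 i \sqrt{122}$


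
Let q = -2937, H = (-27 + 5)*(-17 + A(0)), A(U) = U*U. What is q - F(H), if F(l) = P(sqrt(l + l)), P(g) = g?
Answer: -2937 - 2*sqrt(187) ≈ -2964.4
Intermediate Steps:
A(U) = U**2
H = 374 (H = (-27 + 5)*(-17 + 0**2) = -22*(-17 + 0) = -22*(-17) = 374)
F(l) = sqrt(2)*sqrt(l) (F(l) = sqrt(l + l) = sqrt(2*l) = sqrt(2)*sqrt(l))
q - F(H) = -2937 - sqrt(2)*sqrt(374) = -2937 - 2*sqrt(187)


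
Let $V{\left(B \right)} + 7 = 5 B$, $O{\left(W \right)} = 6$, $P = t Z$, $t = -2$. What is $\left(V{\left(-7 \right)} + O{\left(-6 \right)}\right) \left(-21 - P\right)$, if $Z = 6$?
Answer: $324$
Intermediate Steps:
$P = -12$ ($P = \left(-2\right) 6 = -12$)
$V{\left(B \right)} = -7 + 5 B$
$\left(V{\left(-7 \right)} + O{\left(-6 \right)}\right) \left(-21 - P\right) = \left(\left(-7 + 5 \left(-7\right)\right) + 6\right) \left(-21 - -12\right) = \left(\left(-7 - 35\right) + 6\right) \left(-21 + 12\right) = \left(-42 + 6\right) \left(-9\right) = \left(-36\right) \left(-9\right) = 324$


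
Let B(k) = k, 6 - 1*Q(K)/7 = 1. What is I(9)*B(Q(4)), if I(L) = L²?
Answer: 2835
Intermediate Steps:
Q(K) = 35 (Q(K) = 42 - 7*1 = 42 - 7 = 35)
I(9)*B(Q(4)) = 9²*35 = 81*35 = 2835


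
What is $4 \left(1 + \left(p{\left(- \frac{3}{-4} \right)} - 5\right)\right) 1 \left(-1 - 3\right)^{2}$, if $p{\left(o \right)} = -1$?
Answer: $-320$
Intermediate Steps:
$4 \left(1 + \left(p{\left(- \frac{3}{-4} \right)} - 5\right)\right) 1 \left(-1 - 3\right)^{2} = 4 \left(1 - 6\right) 1 \left(-1 - 3\right)^{2} = 4 \left(1 - 6\right) 1 \left(-4\right)^{2} = 4 \left(\left(-5\right) 1\right) 16 = 4 \left(-5\right) 16 = \left(-20\right) 16 = -320$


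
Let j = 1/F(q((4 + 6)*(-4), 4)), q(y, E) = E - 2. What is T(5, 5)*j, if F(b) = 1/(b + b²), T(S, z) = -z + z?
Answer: 0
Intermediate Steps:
T(S, z) = 0
q(y, E) = -2 + E
j = 6 (j = 1/(1/((-2 + 4)*(1 + (-2 + 4)))) = 1/(1/(2*(1 + 2))) = 1/((½)/3) = 1/((½)*(⅓)) = 1/(⅙) = 6)
T(5, 5)*j = 0*6 = 0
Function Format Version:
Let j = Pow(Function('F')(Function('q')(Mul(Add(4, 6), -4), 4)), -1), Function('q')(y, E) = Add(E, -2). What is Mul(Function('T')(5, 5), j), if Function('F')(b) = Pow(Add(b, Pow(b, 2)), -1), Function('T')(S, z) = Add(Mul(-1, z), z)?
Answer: 0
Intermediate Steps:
Function('T')(S, z) = 0
Function('q')(y, E) = Add(-2, E)
j = 6 (j = Pow(Mul(Pow(Add(-2, 4), -1), Pow(Add(1, Add(-2, 4)), -1)), -1) = Pow(Mul(Pow(2, -1), Pow(Add(1, 2), -1)), -1) = Pow(Mul(Rational(1, 2), Pow(3, -1)), -1) = Pow(Mul(Rational(1, 2), Rational(1, 3)), -1) = Pow(Rational(1, 6), -1) = 6)
Mul(Function('T')(5, 5), j) = Mul(0, 6) = 0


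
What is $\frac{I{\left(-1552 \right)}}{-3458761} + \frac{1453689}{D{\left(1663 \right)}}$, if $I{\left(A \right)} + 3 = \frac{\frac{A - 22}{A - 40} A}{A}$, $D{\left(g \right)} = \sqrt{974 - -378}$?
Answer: $\frac{1601}{2753173756} + \frac{1453689 \sqrt{2}}{52} \approx 39535.0$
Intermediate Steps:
$D{\left(g \right)} = 26 \sqrt{2}$ ($D{\left(g \right)} = \sqrt{974 + 378} = \sqrt{1352} = 26 \sqrt{2}$)
$I{\left(A \right)} = -3 + \frac{-22 + A}{-40 + A}$ ($I{\left(A \right)} = -3 + \frac{\frac{A - 22}{A - 40} A}{A} = -3 + \frac{\frac{-22 + A}{-40 + A} A}{A} = -3 + \frac{A \frac{1}{-40 + A} \left(-22 + A\right)}{A} = -3 + \frac{-22 + A}{-40 + A}$)
$\frac{I{\left(-1552 \right)}}{-3458761} + \frac{1453689}{D{\left(1663 \right)}} = \frac{2 \frac{1}{-40 - 1552} \left(49 - -1552\right)}{-3458761} + \frac{1453689}{26 \sqrt{2}} = \frac{2 \left(49 + 1552\right)}{-1592} \left(- \frac{1}{3458761}\right) + 1453689 \frac{\sqrt{2}}{52} = 2 \left(- \frac{1}{1592}\right) 1601 \left(- \frac{1}{3458761}\right) + \frac{1453689 \sqrt{2}}{52} = \left(- \frac{1601}{796}\right) \left(- \frac{1}{3458761}\right) + \frac{1453689 \sqrt{2}}{52} = \frac{1601}{2753173756} + \frac{1453689 \sqrt{2}}{52}$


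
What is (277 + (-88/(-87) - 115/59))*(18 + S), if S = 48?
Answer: 31174616/1711 ≈ 18220.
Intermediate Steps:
(277 + (-88/(-87) - 115/59))*(18 + S) = (277 + (-88/(-87) - 115/59))*(18 + 48) = (277 + (-88*(-1/87) - 115*1/59))*66 = (277 + (88/87 - 115/59))*66 = (277 - 4813/5133)*66 = (1417028/5133)*66 = 31174616/1711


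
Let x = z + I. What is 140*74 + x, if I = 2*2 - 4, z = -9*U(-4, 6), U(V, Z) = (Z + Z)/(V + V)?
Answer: 20747/2 ≈ 10374.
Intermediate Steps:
U(V, Z) = Z/V (U(V, Z) = (2*Z)/((2*V)) = (2*Z)*(1/(2*V)) = Z/V)
z = 27/2 (z = -54/(-4) = -54*(-1)/4 = -9*(-3/2) = 27/2 ≈ 13.500)
I = 0 (I = 4 - 4 = 0)
x = 27/2 (x = 27/2 + 0 = 27/2 ≈ 13.500)
140*74 + x = 140*74 + 27/2 = 10360 + 27/2 = 20747/2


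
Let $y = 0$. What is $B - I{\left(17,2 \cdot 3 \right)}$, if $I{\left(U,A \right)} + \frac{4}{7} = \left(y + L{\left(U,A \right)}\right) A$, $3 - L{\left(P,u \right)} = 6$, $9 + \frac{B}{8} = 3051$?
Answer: $\frac{170482}{7} \approx 24355.0$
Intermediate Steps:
$B = 24336$ ($B = -72 + 8 \cdot 3051 = -72 + 24408 = 24336$)
$L{\left(P,u \right)} = -3$ ($L{\left(P,u \right)} = 3 - 6 = -3$)
$I{\left(U,A \right)} = - \frac{4}{7} - 3 A$ ($I{\left(U,A \right)} = - \frac{4}{7} + \left(0 - 3\right) A = - \frac{4}{7} - 3 A$)
$B - I{\left(17,2 \cdot 3 \right)} = 24336 - \left(- \frac{4}{7} - 3 \cdot 2 \cdot 3\right) = 24336 - \left(- \frac{4}{7} - 18\right) = 24336 - - \frac{130}{7} = 24336 + \frac{130}{7} = \frac{170482}{7}$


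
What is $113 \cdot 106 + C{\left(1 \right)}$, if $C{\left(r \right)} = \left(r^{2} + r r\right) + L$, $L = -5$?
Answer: $11975$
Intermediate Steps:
$C{\left(r \right)} = -5 + 2 r^{2}$ ($C{\left(r \right)} = \left(r^{2} + r r\right) - 5 = \left(r^{2} + r^{2}\right) - 5 = 2 r^{2} - 5 = -5 + 2 r^{2}$)
$113 \cdot 106 + C{\left(1 \right)} = 113 \cdot 106 - \left(5 - 2 \cdot 1^{2}\right) = 11978 + \left(-5 + 2 \cdot 1\right) = 11978 + \left(-5 + 2\right) = 11978 - 3 = 11975$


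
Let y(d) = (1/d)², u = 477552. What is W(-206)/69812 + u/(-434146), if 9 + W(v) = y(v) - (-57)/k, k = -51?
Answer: -707477136844607/643087886512336 ≈ -1.1001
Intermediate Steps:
y(d) = d⁻²
W(v) = -172/17 + v⁻² (W(v) = -9 + (v⁻² - (-57)/(-51)) = -9 + (v⁻² - (-57)*(-1)/51) = -9 + (v⁻² - 1*19/17) = -9 + (v⁻² - 19/17) = -9 + (-19/17 + v⁻²) = -172/17 + v⁻²)
W(-206)/69812 + u/(-434146) = (-172/17 + (-206)⁻²)/69812 + 477552/(-434146) = (-172/17 + 1/42436)*(1/69812) + 477552*(-1/434146) = -7298975/721412*1/69812 - 238776/217073 = -7298975/50363214544 - 238776/217073 = -707477136844607/643087886512336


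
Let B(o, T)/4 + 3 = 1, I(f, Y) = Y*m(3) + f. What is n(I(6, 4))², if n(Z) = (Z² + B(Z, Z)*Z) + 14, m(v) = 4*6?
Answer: 92198404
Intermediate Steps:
m(v) = 24
I(f, Y) = f + 24*Y (I(f, Y) = Y*24 + f = 24*Y + f = f + 24*Y)
B(o, T) = -8 (B(o, T) = -12 + 4*1 = -12 + 4 = -8)
n(Z) = 14 + Z² - 8*Z (n(Z) = (Z² - 8*Z) + 14 = 14 + Z² - 8*Z)
n(I(6, 4))² = (14 + (6 + 24*4)² - 8*(6 + 24*4))² = (14 + (6 + 96)² - 8*(6 + 96))² = (14 + 102² - 8*102)² = (14 + 10404 - 816)² = 9602² = 92198404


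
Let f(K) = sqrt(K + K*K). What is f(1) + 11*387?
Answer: 4257 + sqrt(2) ≈ 4258.4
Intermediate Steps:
f(K) = sqrt(K + K**2)
f(1) + 11*387 = sqrt(1*(1 + 1)) + 11*387 = sqrt(1*2) + 4257 = sqrt(2) + 4257 = 4257 + sqrt(2)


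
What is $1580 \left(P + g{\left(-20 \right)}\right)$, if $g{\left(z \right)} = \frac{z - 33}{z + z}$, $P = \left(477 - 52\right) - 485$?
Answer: $- \frac{185413}{2} \approx -92707.0$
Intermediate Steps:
$P = -60$ ($P = 425 - 485 = -60$)
$g{\left(z \right)} = \frac{-33 + z}{2 z}$
$1580 \left(P + g{\left(-20 \right)}\right) = 1580 \left(-60 + \frac{-33 - 20}{2 \left(-20\right)}\right) = 1580 \left(-60 + \frac{1}{2} \left(- \frac{1}{20}\right) \left(-53\right)\right) = 1580 \left(-60 + \frac{53}{40}\right) = 1580 \left(- \frac{2347}{40}\right) = - \frac{185413}{2}$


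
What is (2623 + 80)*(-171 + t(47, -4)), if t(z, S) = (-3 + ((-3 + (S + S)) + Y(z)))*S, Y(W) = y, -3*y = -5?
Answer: -328865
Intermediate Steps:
y = 5/3 (y = -⅓*(-5) = 5/3 ≈ 1.6667)
Y(W) = 5/3
t(z, S) = S*(-13/3 + 2*S) (t(z, S) = (-3 + ((-3 + (S + S)) + 5/3))*S = (-3 + ((-3 + 2*S) + 5/3))*S = (-3 + (-4/3 + 2*S))*S = (-13/3 + 2*S)*S = S*(-13/3 + 2*S))
(2623 + 80)*(-171 + t(47, -4)) = (2623 + 80)*(-171 + (⅓)*(-4)*(-13 + 6*(-4))) = 2703*(-171 + (⅓)*(-4)*(-13 - 24)) = 2703*(-171 + (⅓)*(-4)*(-37)) = 2703*(-171 + 148/3) = 2703*(-365/3) = -328865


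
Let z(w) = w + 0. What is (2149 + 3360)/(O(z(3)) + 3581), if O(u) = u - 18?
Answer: 5509/3566 ≈ 1.5449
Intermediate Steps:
z(w) = w
O(u) = -18 + u
(2149 + 3360)/(O(z(3)) + 3581) = (2149 + 3360)/((-18 + 3) + 3581) = 5509/(-15 + 3581) = 5509/3566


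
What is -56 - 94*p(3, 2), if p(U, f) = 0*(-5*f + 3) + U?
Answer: -338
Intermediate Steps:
p(U, f) = U (p(U, f) = 0*(3 - 5*f) + U = 0 + U = U)
-56 - 94*p(3, 2) = -56 - 94*3 = -56 - 282 = -338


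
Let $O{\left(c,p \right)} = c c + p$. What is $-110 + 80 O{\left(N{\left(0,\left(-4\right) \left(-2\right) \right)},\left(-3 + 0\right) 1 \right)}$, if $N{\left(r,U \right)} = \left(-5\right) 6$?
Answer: $71650$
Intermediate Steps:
$N{\left(r,U \right)} = -30$
$O{\left(c,p \right)} = p + c^{2}$ ($O{\left(c,p \right)} = c^{2} + p = p + c^{2}$)
$-110 + 80 O{\left(N{\left(0,\left(-4\right) \left(-2\right) \right)},\left(-3 + 0\right) 1 \right)} = -110 + 80 \left(\left(-3 + 0\right) 1 + \left(-30\right)^{2}\right) = -110 + 80 \left(\left(-3\right) 1 + 900\right) = -110 + 80 \left(-3 + 900\right) = -110 + 80 \cdot 897 = -110 + 71760 = 71650$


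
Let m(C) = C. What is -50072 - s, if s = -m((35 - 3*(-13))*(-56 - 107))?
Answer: -62134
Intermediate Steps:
s = 12062 (s = -(35 - 3*(-13))*(-56 - 107) = -(35 + 39)*(-163) = -74*(-163) = -1*(-12062) = 12062)
-50072 - s = -50072 - 1*12062 = -50072 - 12062 = -62134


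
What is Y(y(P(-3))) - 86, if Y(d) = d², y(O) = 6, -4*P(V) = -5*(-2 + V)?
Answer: -50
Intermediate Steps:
P(V) = -5/2 + 5*V/4 (P(V) = -(-5)*(-2 + V)/4 = -(10 - 5*V)/4 = -5/2 + 5*V/4)
Y(y(P(-3))) - 86 = 6² - 86 = 36 - 86 = -50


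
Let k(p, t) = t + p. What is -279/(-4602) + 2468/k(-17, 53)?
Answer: 947315/13806 ≈ 68.616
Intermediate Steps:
k(p, t) = p + t
-279/(-4602) + 2468/k(-17, 53) = -279/(-4602) + 2468/(-17 + 53) = -279*(-1/4602) + 2468/36 = 93/1534 + 2468*(1/36) = 93/1534 + 617/9 = 947315/13806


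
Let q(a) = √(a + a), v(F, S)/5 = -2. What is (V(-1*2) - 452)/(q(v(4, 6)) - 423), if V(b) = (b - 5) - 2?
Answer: 195003/178949 + 922*I*√5/178949 ≈ 1.0897 + 0.011521*I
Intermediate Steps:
V(b) = -7 + b (V(b) = (-5 + b) - 2 = -7 + b)
v(F, S) = -10 (v(F, S) = 5*(-2) = -10)
q(a) = √2*√a (q(a) = √(2*a) = √2*√a)
(V(-1*2) - 452)/(q(v(4, 6)) - 423) = ((-7 - 1*2) - 452)/(√2*√(-10) - 423) = ((-7 - 2) - 452)/(√2*(I*√10) - 423) = (-9 - 452)/(2*I*√5 - 423) = -461/(-423 + 2*I*√5)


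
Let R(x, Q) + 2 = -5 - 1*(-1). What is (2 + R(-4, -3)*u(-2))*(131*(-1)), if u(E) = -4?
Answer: -3406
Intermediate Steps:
R(x, Q) = -6 (R(x, Q) = -2 + (-5 - 1*(-1)) = -2 + (-5 + 1) = -2 - 4 = -6)
(2 + R(-4, -3)*u(-2))*(131*(-1)) = (2 - 6*(-4))*(131*(-1)) = (2 + 24)*(-131) = 26*(-131) = -3406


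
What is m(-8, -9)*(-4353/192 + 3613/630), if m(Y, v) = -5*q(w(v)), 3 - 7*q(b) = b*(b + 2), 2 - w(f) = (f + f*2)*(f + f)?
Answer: -79654929965/28224 ≈ -2.8222e+6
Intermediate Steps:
w(f) = 2 - 6*f² (w(f) = 2 - (f + f*2)*(f + f) = 2 - (f + 2*f)*2*f = 2 - 3*f*2*f = 2 - 6*f²)
q(b) = 3/7 - b*(2 + b)/7 (q(b) = 3/7 - b*(b + 2)/7 = 3/7 - b*(2 + b)/7)
m(Y, v) = 5/7 - 60*v²/7 + 5*(2 - 6*v²)²/7 (m(Y, v) = -5*(3/7 - 2*(2 - 6*v²)/7 - (2 - 6*v²)²/7) = -5*(3/7 + (-4/7 + 12*v²/7) - (2 - 6*v²)²/7) = -5*(-⅐ - (2 - 6*v²)²/7 + 12*v²/7) = 5/7 - 60*v²/7 + 5*(2 - 6*v²)²/7)
m(-8, -9)*(-4353/192 + 3613/630) = (25/7 - 180/7*(-9)² + (180/7)*(-9)⁴)*(-4353/192 + 3613/630) = (25/7 - 180/7*81 + (180/7)*6561)*(-4353*1/192 + 3613*(1/630)) = (25/7 - 14580/7 + 1180980/7)*(-1451/64 + 3613/630) = (1166425/7)*(-341449/20160) = -79654929965/28224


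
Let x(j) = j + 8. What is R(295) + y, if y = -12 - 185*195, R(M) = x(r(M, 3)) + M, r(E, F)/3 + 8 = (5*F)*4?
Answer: -35628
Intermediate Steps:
r(E, F) = -24 + 60*F (r(E, F) = -24 + 3*((5*F)*4) = -24 + 3*(20*F) = -24 + 60*F)
x(j) = 8 + j
R(M) = 164 + M (R(M) = (8 + (-24 + 60*3)) + M = (8 + (-24 + 180)) + M = (8 + 156) + M = 164 + M)
y = -36087 (y = -12 - 36075 = -36087)
R(295) + y = (164 + 295) - 36087 = 459 - 36087 = -35628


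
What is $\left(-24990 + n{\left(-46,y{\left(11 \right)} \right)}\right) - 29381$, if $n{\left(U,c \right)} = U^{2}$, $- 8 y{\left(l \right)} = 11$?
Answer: $-52255$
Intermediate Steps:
$y{\left(l \right)} = - \frac{11}{8}$ ($y{\left(l \right)} = \left(- \frac{1}{8}\right) 11 = - \frac{11}{8}$)
$\left(-24990 + n{\left(-46,y{\left(11 \right)} \right)}\right) - 29381 = \left(-24990 + \left(-46\right)^{2}\right) - 29381 = \left(-24990 + 2116\right) - 29381 = -22874 - 29381 = -52255$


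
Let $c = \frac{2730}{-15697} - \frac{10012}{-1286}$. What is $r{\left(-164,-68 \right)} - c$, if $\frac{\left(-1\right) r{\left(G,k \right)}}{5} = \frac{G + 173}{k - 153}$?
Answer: $- \frac{16523865337}{2230590791} \approx -7.4078$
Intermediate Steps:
$c = \frac{76823792}{10093171}$ ($c = 2730 \left(- \frac{1}{15697}\right) - - \frac{5006}{643} = - \frac{2730}{15697} + \frac{5006}{643} = \frac{76823792}{10093171} \approx 7.6115$)
$r{\left(G,k \right)} = - \frac{5 \left(173 + G\right)}{-153 + k}$ ($r{\left(G,k \right)} = - 5 \frac{G + 173}{k - 153} = - 5 \frac{173 + G}{-153 + k} = - \frac{5 \left(173 + G\right)}{-153 + k}$)
$r{\left(-164,-68 \right)} - c = \frac{5 \left(-173 - -164\right)}{-153 - 68} - \frac{76823792}{10093171} = \frac{5 \left(-173 + 164\right)}{-221} - \frac{76823792}{10093171} = 5 \left(- \frac{1}{221}\right) \left(-9\right) - \frac{76823792}{10093171} = \frac{45}{221} - \frac{76823792}{10093171} = - \frac{16523865337}{2230590791}$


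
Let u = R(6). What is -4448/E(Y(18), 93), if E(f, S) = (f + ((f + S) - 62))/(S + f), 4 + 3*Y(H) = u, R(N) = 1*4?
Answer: -13344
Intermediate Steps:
R(N) = 4
u = 4
Y(H) = 0 (Y(H) = -4/3 + (⅓)*4 = -4/3 + 4/3 = 0)
E(f, S) = (-62 + S + 2*f)/(S + f) (E(f, S) = (f + ((S + f) - 62))/(S + f) = (f + (-62 + S + f))/(S + f) = (-62 + S + 2*f)/(S + f))
-4448/E(Y(18), 93) = -4448*(93 + 0)/(-62 + 93 + 2*0) = -4448*93/(-62 + 93 + 0) = -4448/((1/93)*31) = -4448/⅓ = -4448*3 = -13344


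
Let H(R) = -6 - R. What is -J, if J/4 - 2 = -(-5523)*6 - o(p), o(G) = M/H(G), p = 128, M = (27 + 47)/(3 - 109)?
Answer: -470720486/3551 ≈ -1.3256e+5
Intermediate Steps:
M = -37/53 (M = 74/(-106) = 74*(-1/106) = -37/53 ≈ -0.69811)
o(G) = -37/(53*(-6 - G))
J = 470720486/3551 (J = 8 + 4*(-(-5523)*6 - 37/(53*(6 + 128))) = 8 + 4*(-7*(-4734) - 37/(53*134)) = 8 + 4*(33138 - 37/(53*134)) = 8 + 4*(33138 - 1*37/7102) = 8 + 4*(33138 - 37/7102) = 8 + 4*(235346039/7102) = 8 + 470692078/3551 = 470720486/3551 ≈ 1.3256e+5)
-J = -1*470720486/3551 = -470720486/3551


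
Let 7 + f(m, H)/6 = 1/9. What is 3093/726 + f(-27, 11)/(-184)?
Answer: 37445/8349 ≈ 4.4850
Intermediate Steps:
f(m, H) = -124/3 (f(m, H) = -42 + 6/9 = -42 + 6*(1/9) = -42 + 2/3 = -124/3)
3093/726 + f(-27, 11)/(-184) = 3093/726 - 124/3/(-184) = 3093*(1/726) - 124/3*(-1/184) = 1031/242 + 31/138 = 37445/8349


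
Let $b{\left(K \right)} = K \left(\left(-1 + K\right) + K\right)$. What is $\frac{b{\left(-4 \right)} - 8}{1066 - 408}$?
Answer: $\frac{2}{47} \approx 0.042553$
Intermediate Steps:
$b{\left(K \right)} = K \left(-1 + 2 K\right)$
$\frac{b{\left(-4 \right)} - 8}{1066 - 408} = \frac{- 4 \left(-1 + 2 \left(-4\right)\right) - 8}{1066 - 408} = \frac{- 4 \left(-1 - 8\right) - 8}{658} = \frac{\left(-4\right) \left(-9\right) - 8}{658} = \frac{36 - 8}{658} = \frac{1}{658} \cdot 28 = \frac{2}{47}$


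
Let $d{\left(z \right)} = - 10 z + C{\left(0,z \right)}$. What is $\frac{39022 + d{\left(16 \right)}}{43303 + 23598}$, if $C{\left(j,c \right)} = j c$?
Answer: $\frac{38862}{66901} \approx 0.58089$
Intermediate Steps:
$C{\left(j,c \right)} = c j$
$d{\left(z \right)} = - 10 z$ ($d{\left(z \right)} = - 10 z + z 0 = - 10 z + 0 = - 10 z$)
$\frac{39022 + d{\left(16 \right)}}{43303 + 23598} = \frac{39022 - 160}{43303 + 23598} = \frac{39022 - 160}{66901} = 38862 \cdot \frac{1}{66901} = \frac{38862}{66901}$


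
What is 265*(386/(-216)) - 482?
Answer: -103201/108 ≈ -955.56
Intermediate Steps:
265*(386/(-216)) - 482 = 265*(386*(-1/216)) - 482 = 265*(-193/108) - 482 = -51145/108 - 482 = -103201/108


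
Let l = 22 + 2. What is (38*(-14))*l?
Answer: -12768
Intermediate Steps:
l = 24
(38*(-14))*l = (38*(-14))*24 = -532*24 = -12768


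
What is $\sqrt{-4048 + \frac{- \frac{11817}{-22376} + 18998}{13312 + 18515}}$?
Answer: $\frac{i \sqrt{48372477456593442}}{3457092} \approx 63.619 i$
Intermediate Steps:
$\sqrt{-4048 + \frac{- \frac{11817}{-22376} + 18998}{13312 + 18515}} = \sqrt{-4048 + \frac{\left(-11817\right) \left(- \frac{1}{22376}\right) + 18998}{31827}} = \sqrt{-4048 + \left(\frac{11817}{22376} + 18998\right) \frac{1}{31827}} = \sqrt{-4048 + \frac{425111065}{22376} \cdot \frac{1}{31827}} = \sqrt{-4048 + \frac{425111065}{712160952}} = \sqrt{- \frac{2882402422631}{712160952}} = \frac{i \sqrt{48372477456593442}}{3457092}$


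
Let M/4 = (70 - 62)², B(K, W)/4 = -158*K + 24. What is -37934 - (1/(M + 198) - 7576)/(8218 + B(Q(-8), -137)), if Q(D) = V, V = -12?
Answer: -273792488825/7217692 ≈ -37934.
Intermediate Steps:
Q(D) = -12
B(K, W) = 96 - 632*K (B(K, W) = 4*(-158*K + 24) = 4*(24 - 158*K) = 96 - 632*K)
M = 256 (M = 4*(70 - 62)² = 4*8² = 4*64 = 256)
-37934 - (1/(M + 198) - 7576)/(8218 + B(Q(-8), -137)) = -37934 - (1/(256 + 198) - 7576)/(8218 + (96 - 632*(-12))) = -37934 - (1/454 - 7576)/(8218 + (96 + 7584)) = -37934 - (1/454 - 7576)/(8218 + 7680) = -37934 - (-3439503)/(454*15898) = -37934 - 1*(-3439503/7217692) = -37934 + 3439503/7217692 = -273792488825/7217692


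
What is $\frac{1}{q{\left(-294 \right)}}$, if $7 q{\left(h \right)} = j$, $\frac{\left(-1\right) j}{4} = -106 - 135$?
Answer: $\frac{7}{964} \approx 0.0072614$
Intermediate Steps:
$j = 964$ ($j = - 4 \left(-106 - 135\right) = \left(-4\right) \left(-241\right) = 964$)
$q{\left(h \right)} = \frac{964}{7}$ ($q{\left(h \right)} = \frac{1}{7} \cdot 964 = \frac{964}{7}$)
$\frac{1}{q{\left(-294 \right)}} = \frac{1}{\frac{964}{7}} = \frac{7}{964}$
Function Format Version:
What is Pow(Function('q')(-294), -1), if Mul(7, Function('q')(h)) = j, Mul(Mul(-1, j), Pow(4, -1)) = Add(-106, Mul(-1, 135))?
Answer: Rational(7, 964) ≈ 0.0072614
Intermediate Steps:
j = 964 (j = Mul(-4, Add(-106, Mul(-1, 135))) = Mul(-4, Add(-106, -135)) = Mul(-4, -241) = 964)
Function('q')(h) = Rational(964, 7) (Function('q')(h) = Mul(Rational(1, 7), 964) = Rational(964, 7))
Pow(Function('q')(-294), -1) = Pow(Rational(964, 7), -1) = Rational(7, 964)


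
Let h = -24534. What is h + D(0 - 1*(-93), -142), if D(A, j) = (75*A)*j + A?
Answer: -1014891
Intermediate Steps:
D(A, j) = A + 75*A*j (D(A, j) = 75*A*j + A = A + 75*A*j)
h + D(0 - 1*(-93), -142) = -24534 + (0 - 1*(-93))*(1 + 75*(-142)) = -24534 + (0 + 93)*(1 - 10650) = -24534 + 93*(-10649) = -24534 - 990357 = -1014891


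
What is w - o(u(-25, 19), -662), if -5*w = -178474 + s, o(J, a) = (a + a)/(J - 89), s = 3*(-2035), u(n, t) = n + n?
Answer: 25649861/695 ≈ 36906.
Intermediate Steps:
u(n, t) = 2*n
s = -6105
o(J, a) = 2*a/(-89 + J) (o(J, a) = (2*a)/(-89 + J) = 2*a/(-89 + J))
w = 184579/5 (w = -(-178474 - 6105)/5 = -1/5*(-184579) = 184579/5 ≈ 36916.)
w - o(u(-25, 19), -662) = 184579/5 - 2*(-662)/(-89 + 2*(-25)) = 184579/5 - 2*(-662)/(-89 - 50) = 184579/5 - 2*(-662)/(-139) = 184579/5 - 2*(-662)*(-1)/139 = 184579/5 - 1*1324/139 = 184579/5 - 1324/139 = 25649861/695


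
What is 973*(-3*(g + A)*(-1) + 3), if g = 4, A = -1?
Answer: 11676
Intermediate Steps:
973*(-3*(g + A)*(-1) + 3) = 973*(-3*(4 - 1)*(-1) + 3) = 973*(-3*3*(-1) + 3) = 973*(-9*(-1) + 3) = 973*(9 + 3) = 973*12 = 11676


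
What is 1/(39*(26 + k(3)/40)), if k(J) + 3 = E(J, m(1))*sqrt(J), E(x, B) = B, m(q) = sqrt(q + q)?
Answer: 41480/41939157 - 40*sqrt(6)/41939157 ≈ 0.00098672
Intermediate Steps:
m(q) = sqrt(2)*sqrt(q) (m(q) = sqrt(2*q) = sqrt(2)*sqrt(q))
k(J) = -3 + sqrt(2)*sqrt(J) (k(J) = -3 + (sqrt(2)*sqrt(1))*sqrt(J) = -3 + (sqrt(2)*1)*sqrt(J) = -3 + sqrt(2)*sqrt(J))
1/(39*(26 + k(3)/40)) = 1/(39*(26 + (-3 + sqrt(2)*sqrt(3))/40)) = 1/(39*(26 + (-3 + sqrt(6))*(1/40))) = 1/(39*(26 + (-3/40 + sqrt(6)/40))) = 1/(39*(1037/40 + sqrt(6)/40)) = 1/(40443/40 + 39*sqrt(6)/40)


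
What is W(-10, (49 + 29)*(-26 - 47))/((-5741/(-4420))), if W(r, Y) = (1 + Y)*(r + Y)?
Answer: 143530094240/5741 ≈ 2.5001e+7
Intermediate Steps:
W(r, Y) = (1 + Y)*(Y + r)
W(-10, (49 + 29)*(-26 - 47))/((-5741/(-4420))) = ((49 + 29)*(-26 - 47) - 10 + ((49 + 29)*(-26 - 47))² + ((49 + 29)*(-26 - 47))*(-10))/((-5741/(-4420))) = (78*(-73) - 10 + (78*(-73))² + (78*(-73))*(-10))/((-5741*(-1/4420))) = (-5694 - 10 + (-5694)² - 5694*(-10))/(5741/4420) = (-5694 - 10 + 32421636 + 56940)*(4420/5741) = 32472872*(4420/5741) = 143530094240/5741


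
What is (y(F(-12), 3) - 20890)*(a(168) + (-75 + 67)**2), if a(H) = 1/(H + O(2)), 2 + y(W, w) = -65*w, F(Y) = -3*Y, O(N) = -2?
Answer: -224049375/166 ≈ -1.3497e+6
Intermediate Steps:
y(W, w) = -2 - 65*w
a(H) = 1/(-2 + H) (a(H) = 1/(H - 2) = 1/(-2 + H))
(y(F(-12), 3) - 20890)*(a(168) + (-75 + 67)**2) = ((-2 - 65*3) - 20890)*(1/(-2 + 168) + (-75 + 67)**2) = ((-2 - 195) - 20890)*(1/166 + (-8)**2) = (-197 - 20890)*(1/166 + 64) = -21087*10625/166 = -224049375/166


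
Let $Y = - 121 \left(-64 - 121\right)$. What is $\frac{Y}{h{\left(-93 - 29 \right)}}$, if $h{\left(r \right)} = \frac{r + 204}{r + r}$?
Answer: $- \frac{2730970}{41} \approx -66609.0$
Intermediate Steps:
$Y = 22385$ ($Y = \left(-121\right) \left(-185\right) = 22385$)
$h{\left(r \right)} = \frac{204 + r}{2 r}$
$\frac{Y}{h{\left(-93 - 29 \right)}} = \frac{22385}{\frac{1}{2} \frac{1}{-93 - 29} \left(204 - 122\right)} = \frac{22385}{\frac{1}{2} \frac{1}{-122} \left(204 - 122\right)} = \frac{22385}{\frac{1}{2} \left(- \frac{1}{122}\right) 82} = \frac{22385}{- \frac{41}{122}} = 22385 \left(- \frac{122}{41}\right) = - \frac{2730970}{41}$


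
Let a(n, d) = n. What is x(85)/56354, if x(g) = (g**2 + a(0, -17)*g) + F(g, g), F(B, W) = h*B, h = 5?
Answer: 3825/28177 ≈ 0.13575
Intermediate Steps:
F(B, W) = 5*B
x(g) = g**2 + 5*g (x(g) = (g**2 + 0*g) + 5*g = (g**2 + 0) + 5*g = g**2 + 5*g)
x(85)/56354 = (85*(5 + 85))/56354 = (85*90)*(1/56354) = 7650*(1/56354) = 3825/28177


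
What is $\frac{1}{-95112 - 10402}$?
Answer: $- \frac{1}{105514} \approx -9.4774 \cdot 10^{-6}$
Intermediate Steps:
$\frac{1}{-95112 - 10402} = \frac{1}{-105514} = - \frac{1}{105514}$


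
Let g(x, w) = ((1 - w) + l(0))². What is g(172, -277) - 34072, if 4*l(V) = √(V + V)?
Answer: 43212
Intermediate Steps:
l(V) = √2*√V/4 (l(V) = √(V + V)/4 = √(2*V)/4 = (√2*√V)/4 = √2*√V/4)
g(x, w) = (1 - w)² (g(x, w) = ((1 - w) + √2*√0/4)² = ((1 - w) + (¼)*√2*0)² = ((1 - w) + 0)² = (1 - w)²)
g(172, -277) - 34072 = (1 - 1*(-277))² - 34072 = (1 + 277)² - 34072 = 278² - 34072 = 77284 - 34072 = 43212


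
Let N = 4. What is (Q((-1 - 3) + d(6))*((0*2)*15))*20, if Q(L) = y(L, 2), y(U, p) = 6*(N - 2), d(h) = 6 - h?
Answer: 0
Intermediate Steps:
y(U, p) = 12 (y(U, p) = 6*(4 - 2) = 6*2 = 12)
Q(L) = 12
(Q((-1 - 3) + d(6))*((0*2)*15))*20 = (12*((0*2)*15))*20 = (12*(0*15))*20 = (12*0)*20 = 0*20 = 0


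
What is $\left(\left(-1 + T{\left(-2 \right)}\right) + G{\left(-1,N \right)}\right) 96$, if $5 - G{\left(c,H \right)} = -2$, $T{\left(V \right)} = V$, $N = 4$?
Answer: $384$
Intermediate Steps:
$G{\left(c,H \right)} = 7$ ($G{\left(c,H \right)} = 5 - -2 = 5 + 2 = 7$)
$\left(\left(-1 + T{\left(-2 \right)}\right) + G{\left(-1,N \right)}\right) 96 = \left(\left(-1 - 2\right) + 7\right) 96 = \left(-3 + 7\right) 96 = 4 \cdot 96 = 384$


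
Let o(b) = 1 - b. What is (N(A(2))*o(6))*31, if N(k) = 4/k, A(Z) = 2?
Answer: -310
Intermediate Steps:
(N(A(2))*o(6))*31 = ((4/2)*(1 - 1*6))*31 = ((4*(½))*(1 - 6))*31 = (2*(-5))*31 = -10*31 = -310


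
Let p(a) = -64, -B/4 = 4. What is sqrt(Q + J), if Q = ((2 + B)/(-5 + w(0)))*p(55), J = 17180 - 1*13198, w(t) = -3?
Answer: 3*sqrt(430) ≈ 62.209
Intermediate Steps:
B = -16 (B = -4*4 = -16)
J = 3982 (J = 17180 - 13198 = 3982)
Q = -112 (Q = ((2 - 16)/(-5 - 3))*(-64) = -14/(-8)*(-64) = -14*(-1/8)*(-64) = (7/4)*(-64) = -112)
sqrt(Q + J) = sqrt(-112 + 3982) = sqrt(3870) = 3*sqrt(430)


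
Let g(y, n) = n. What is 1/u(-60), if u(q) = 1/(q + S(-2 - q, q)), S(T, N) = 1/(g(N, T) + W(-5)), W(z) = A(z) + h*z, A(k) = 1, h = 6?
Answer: -1739/29 ≈ -59.966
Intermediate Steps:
W(z) = 1 + 6*z
S(T, N) = 1/(-29 + T) (S(T, N) = 1/(T + (1 + 6*(-5))) = 1/(T + (1 - 30)) = 1/(T - 29) = 1/(-29 + T))
u(q) = 1/(q + 1/(-31 - q)) (u(q) = 1/(q + 1/(-29 + (-2 - q))) = 1/(q + 1/(-31 - q)))
1/u(-60) = 1/((31 - 60)/(-1 - 60*(31 - 60))) = 1/(-29/(-1 - 60*(-29))) = 1/(-29/(-1 + 1740)) = 1/(-29/1739) = -1739/29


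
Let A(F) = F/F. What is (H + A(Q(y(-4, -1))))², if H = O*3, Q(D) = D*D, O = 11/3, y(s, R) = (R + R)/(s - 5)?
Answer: 144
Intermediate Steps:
y(s, R) = 2*R/(-5 + s) (y(s, R) = (2*R)/(-5 + s) = 2*R/(-5 + s))
O = 11/3 (O = 11*(⅓) = 11/3 ≈ 3.6667)
Q(D) = D²
H = 11 (H = (11/3)*3 = 11)
A(F) = 1
(H + A(Q(y(-4, -1))))² = (11 + 1)² = 12² = 144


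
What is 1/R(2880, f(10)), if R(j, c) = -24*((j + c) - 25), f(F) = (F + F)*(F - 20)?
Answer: -1/63720 ≈ -1.5694e-5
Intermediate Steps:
f(F) = 2*F*(-20 + F) (f(F) = (2*F)*(-20 + F) = 2*F*(-20 + F))
R(j, c) = 600 - 24*c - 24*j (R(j, c) = -24*((c + j) - 25) = -24*(-25 + c + j) = 600 - 24*c - 24*j)
1/R(2880, f(10)) = 1/(600 - 48*10*(-20 + 10) - 24*2880) = 1/(600 - 48*10*(-10) - 69120) = 1/(600 - 24*(-200) - 69120) = 1/(600 + 4800 - 69120) = 1/(-63720) = -1/63720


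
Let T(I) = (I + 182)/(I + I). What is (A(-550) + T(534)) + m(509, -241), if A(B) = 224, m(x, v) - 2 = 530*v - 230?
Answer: -34104799/267 ≈ -1.2773e+5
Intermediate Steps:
m(x, v) = -228 + 530*v (m(x, v) = 2 + (530*v - 230) = 2 + (-230 + 530*v) = -228 + 530*v)
T(I) = (182 + I)/(2*I) (T(I) = (182 + I)/((2*I)) = (182 + I)*(1/(2*I)) = (182 + I)/(2*I))
(A(-550) + T(534)) + m(509, -241) = (224 + (½)*(182 + 534)/534) + (-228 + 530*(-241)) = (224 + (½)*(1/534)*716) + (-228 - 127730) = (224 + 179/267) - 127958 = 59987/267 - 127958 = -34104799/267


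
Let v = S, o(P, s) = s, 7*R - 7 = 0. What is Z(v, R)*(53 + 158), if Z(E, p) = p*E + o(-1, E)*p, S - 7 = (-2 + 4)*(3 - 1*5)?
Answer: 1266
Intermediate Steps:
R = 1 (R = 1 + (1/7)*0 = 1 + 0 = 1)
S = 3 (S = 7 + (-2 + 4)*(3 - 1*5) = 7 + 2*(3 - 5) = 7 + 2*(-2) = 7 - 4 = 3)
v = 3
Z(E, p) = 2*E*p (Z(E, p) = p*E + E*p = E*p + E*p = 2*E*p)
Z(v, R)*(53 + 158) = (2*3*1)*(53 + 158) = 6*211 = 1266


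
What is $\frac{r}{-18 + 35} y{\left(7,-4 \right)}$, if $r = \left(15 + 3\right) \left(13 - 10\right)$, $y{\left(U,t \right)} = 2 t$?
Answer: $- \frac{432}{17} \approx -25.412$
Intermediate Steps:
$r = 54$ ($r = 18 \left(13 + \left(-10 + 0\right)\right) = 18 \left(13 - 10\right) = 18 \cdot 3 = 54$)
$\frac{r}{-18 + 35} y{\left(7,-4 \right)} = \frac{54}{-18 + 35} \cdot 2 \left(-4\right) = \frac{54}{17} \left(-8\right) = - \frac{432}{17}$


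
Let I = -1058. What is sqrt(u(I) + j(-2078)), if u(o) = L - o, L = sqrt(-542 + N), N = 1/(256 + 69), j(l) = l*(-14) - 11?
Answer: sqrt(127337275 + 65*I*sqrt(2289937))/65 ≈ 173.61 + 0.067051*I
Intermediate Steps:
j(l) = -11 - 14*l (j(l) = -14*l - 11 = -11 - 14*l)
N = 1/325 ≈ 0.0030769
L = I*sqrt(2289937)/65 (L = sqrt(-542 + 1/325) = sqrt(-176149/325) = I*sqrt(2289937)/65 ≈ 23.281*I)
u(o) = -o + I*sqrt(2289937)/65 (u(o) = I*sqrt(2289937)/65 - o = -o + I*sqrt(2289937)/65)
sqrt(u(I) + j(-2078)) = sqrt((-1*(-1058) + I*sqrt(2289937)/65) + (-11 - 14*(-2078))) = sqrt((1058 + I*sqrt(2289937)/65) + (-11 + 29092)) = sqrt((1058 + I*sqrt(2289937)/65) + 29081) = sqrt(30139 + I*sqrt(2289937)/65)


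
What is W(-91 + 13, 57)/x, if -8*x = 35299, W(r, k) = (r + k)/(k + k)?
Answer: 28/670681 ≈ 4.1749e-5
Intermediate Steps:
W(r, k) = (k + r)/(2*k) (W(r, k) = (k + r)/((2*k)) = (k + r)*(1/(2*k)) = (k + r)/(2*k))
x = -35299/8 (x = -1/8*35299 = -35299/8 ≈ -4412.4)
W(-91 + 13, 57)/x = ((1/2)*(57 + (-91 + 13))/57)/(-35299/8) = ((1/2)*(1/57)*(57 - 78))*(-8/35299) = ((1/2)*(1/57)*(-21))*(-8/35299) = -7/38*(-8/35299) = 28/670681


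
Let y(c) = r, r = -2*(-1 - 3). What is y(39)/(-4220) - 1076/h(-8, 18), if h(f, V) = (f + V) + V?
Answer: -283809/7385 ≈ -38.430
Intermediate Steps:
r = 8 (r = -2*(-4) = 8)
h(f, V) = f + 2*V (h(f, V) = (V + f) + V = f + 2*V)
y(c) = 8
y(39)/(-4220) - 1076/h(-8, 18) = 8/(-4220) - 1076/(-8 + 2*18) = 8*(-1/4220) - 1076/(-8 + 36) = -2/1055 - 1076/28 = -2/1055 - 1076*1/28 = -2/1055 - 269/7 = -283809/7385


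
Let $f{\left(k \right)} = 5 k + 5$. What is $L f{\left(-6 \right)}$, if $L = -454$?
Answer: $11350$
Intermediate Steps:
$f{\left(k \right)} = 5 + 5 k$
$L f{\left(-6 \right)} = - 454 \left(5 + 5 \left(-6\right)\right) = - 454 \left(5 - 30\right) = \left(-454\right) \left(-25\right) = 11350$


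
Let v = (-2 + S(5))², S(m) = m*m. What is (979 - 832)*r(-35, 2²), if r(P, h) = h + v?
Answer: 78351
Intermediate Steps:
S(m) = m²
v = 529 (v = (-2 + 5²)² = (-2 + 25)² = 23² = 529)
r(P, h) = 529 + h (r(P, h) = h + 529 = 529 + h)
(979 - 832)*r(-35, 2²) = (979 - 832)*(529 + 2²) = 147*(529 + 4) = 147*533 = 78351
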